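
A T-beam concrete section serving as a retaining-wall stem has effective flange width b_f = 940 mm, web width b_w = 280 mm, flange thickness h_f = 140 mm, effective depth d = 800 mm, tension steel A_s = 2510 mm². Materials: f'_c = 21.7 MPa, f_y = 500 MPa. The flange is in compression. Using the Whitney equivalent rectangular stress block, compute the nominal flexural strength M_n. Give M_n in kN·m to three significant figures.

Tension: T = A_s f_y = 2510 × 500 = 1255000 N.
Try a within the flange: a = T/(0.85 f'_c b_f) = 1255000/(0.85 × 21.7 × 940) = 72.38 mm.
Since a = 72.38 ≤ h_f = 140 mm, the stress block lies entirely in the flange; analyse as a rectangular beam of width b_f.
M_n = T(d − a/2) = 1255000 × (800 − 36.19) = 958.58 × 10⁶ N·mm.
M_n = 958.58 kN·m.

M_n ≈ 959 kN·m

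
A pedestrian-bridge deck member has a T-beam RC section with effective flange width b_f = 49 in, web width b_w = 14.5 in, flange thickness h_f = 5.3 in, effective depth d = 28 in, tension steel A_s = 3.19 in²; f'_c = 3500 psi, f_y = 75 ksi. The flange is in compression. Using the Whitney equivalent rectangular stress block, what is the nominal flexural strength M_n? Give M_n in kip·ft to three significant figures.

Tension: T = A_s f_y = 3.19 × 75 = 239.25 kips.
Try a within the flange: a = T/(0.85 f'_c b_f) = 239.25/(0.85 × 3.5 × 49) = 1.641 in.
Since a = 1.641 ≤ h_f = 5.3 in, the stress block lies entirely in the flange; analyse as a rectangular beam of width b_f.
M_n = T(d − a/2) = 239.25 × (28 − 0.8205) = 6502.7 kip·in.
M_n = 6502.7/12 = 541.89 kip·ft.

M_n ≈ 542 kip·ft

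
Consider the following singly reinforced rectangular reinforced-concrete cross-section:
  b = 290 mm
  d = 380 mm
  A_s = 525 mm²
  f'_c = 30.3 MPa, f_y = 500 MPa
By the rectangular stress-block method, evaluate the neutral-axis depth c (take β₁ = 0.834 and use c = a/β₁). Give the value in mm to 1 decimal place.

T = A_s f_y = 525 × 500 = 262500 N = 262.5 kN.
Setting C = 0.85 f'_c a b equal to T: a = 262500/(0.85 × 30.3 × 290) = 35.146 mm.
With β₁ = 0.834, c = a/β₁ = 35.146/0.834 = 42.1 mm.

c ≈ 42.1 mm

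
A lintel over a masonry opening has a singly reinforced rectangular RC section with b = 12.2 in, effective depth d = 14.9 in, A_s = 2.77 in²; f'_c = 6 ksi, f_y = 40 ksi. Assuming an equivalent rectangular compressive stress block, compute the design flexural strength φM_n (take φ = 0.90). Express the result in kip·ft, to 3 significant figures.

φM_n ≈ 116 kip·ft

T = A_s f_y = 2.77 × 40 = 110.8 kips.
a = T/(0.85 f'_c b) = 110.8/(0.85 × 6 × 12.2) = 1.781 in.
M_n = T(d − a/2) = 110.8 × (14.9 − 0.8905) = 1552.3 kip·in = 1552.3/12 = 129.36 kip·ft.
φM_n = 0.90 × 129.36 = 116.42 kip·ft.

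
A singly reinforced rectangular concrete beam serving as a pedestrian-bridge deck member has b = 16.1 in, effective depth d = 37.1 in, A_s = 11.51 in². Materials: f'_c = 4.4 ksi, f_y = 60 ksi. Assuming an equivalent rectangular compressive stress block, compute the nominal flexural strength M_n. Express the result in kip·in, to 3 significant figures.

T = A_s f_y = 11.51 × 60 = 690.6 kips.
a = T/(0.85 f'_c b) = 690.6/(0.85 × 4.4 × 16.1) = 11.469 in.
M_n = T(d − a/2) = 690.6 × (37.1 − 5.7345) = 21661.0 kip·in.

M_n ≈ 21700 kip·in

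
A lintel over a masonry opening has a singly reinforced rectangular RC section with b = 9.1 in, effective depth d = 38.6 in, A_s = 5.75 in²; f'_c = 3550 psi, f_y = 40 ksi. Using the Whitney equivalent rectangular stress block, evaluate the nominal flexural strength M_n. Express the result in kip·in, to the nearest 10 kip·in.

T = A_s f_y = 5.75 × 40 = 230 kips.
a = T/(0.85 f'_c b) = 230/(0.85 × 3.55 × 9.1) = 8.376 in.
M_n = T(d − a/2) = 230 × (38.6 − 4.188) = 7914.8 kip·in.

M_n ≈ 7910 kip·in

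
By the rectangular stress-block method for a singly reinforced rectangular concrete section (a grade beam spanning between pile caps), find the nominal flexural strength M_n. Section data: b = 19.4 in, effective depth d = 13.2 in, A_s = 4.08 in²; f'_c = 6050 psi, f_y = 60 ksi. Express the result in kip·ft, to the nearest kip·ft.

M_n ≈ 244 kip·ft

T = A_s f_y = 4.08 × 60 = 244.8 kips.
a = T/(0.85 f'_c b) = 244.8/(0.85 × 6.05 × 19.4) = 2.454 in.
M_n = T(d − a/2) = 244.8 × (13.2 − 1.227) = 2931.0 kip·in = 2931.0/12 = 244.25 kip·ft.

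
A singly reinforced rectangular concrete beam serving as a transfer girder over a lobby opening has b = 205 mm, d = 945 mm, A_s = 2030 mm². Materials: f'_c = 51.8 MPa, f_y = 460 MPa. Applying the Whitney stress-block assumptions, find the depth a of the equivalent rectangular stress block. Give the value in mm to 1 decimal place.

a ≈ 103.5 mm

T = A_s f_y = 2030 × 460 = 933800 N = 933.8 kN.
Setting C = 0.85 f'_c a b equal to T: a = 933800/(0.85 × 51.8 × 205) = 103.5 mm.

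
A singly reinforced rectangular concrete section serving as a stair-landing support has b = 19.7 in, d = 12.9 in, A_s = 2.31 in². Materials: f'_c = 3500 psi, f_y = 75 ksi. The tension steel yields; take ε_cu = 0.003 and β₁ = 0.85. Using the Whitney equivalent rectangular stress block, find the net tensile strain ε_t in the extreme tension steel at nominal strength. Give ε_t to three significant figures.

a = A_s f_y/(0.85 f'_c b) = 2.956 in.
β₁ = 0.85, so c = a/β₁ = 2.956/0.85 = 3.478 in.
From the linear strain diagram with ε_cu = 0.003: ε_t = 0.003 (d − c)/c = 0.003 × (12.9 − 3.478)/3.478 = 0.00813.
Since ε_t ≥ 0.005, the section is tension-controlled.

ε_t ≈ 0.00813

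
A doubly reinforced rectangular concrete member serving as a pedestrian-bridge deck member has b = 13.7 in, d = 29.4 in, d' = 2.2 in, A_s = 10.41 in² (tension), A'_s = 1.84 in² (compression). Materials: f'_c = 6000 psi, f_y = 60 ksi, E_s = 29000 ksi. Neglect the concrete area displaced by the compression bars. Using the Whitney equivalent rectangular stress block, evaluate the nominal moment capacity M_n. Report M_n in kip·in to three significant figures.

M_n ≈ 16200 kip·in

Assume both steels yield.
a = (A_s − A'_s) f_y/(0.85 f'_c b) = (10.41 − 1.84) × 60/(0.85 × 6 × 13.7) = 7.359 in.
c = a/β₁ = 7.359/0.75 = 9.812 in; ε'_s = 0.003(c − d')/c = 0.0023 ≥ ε_y = 0.0021, so the compression steel yields.
M_n = (A_s − A'_s) f_y (d − a/2) + A'_s f_y (d − d') = 514.2 × (29.4 − 3.6795) + 110.4 × (29.4 − 2.2) = 13225.5 + 3002.9 = 16228.4 kip·in.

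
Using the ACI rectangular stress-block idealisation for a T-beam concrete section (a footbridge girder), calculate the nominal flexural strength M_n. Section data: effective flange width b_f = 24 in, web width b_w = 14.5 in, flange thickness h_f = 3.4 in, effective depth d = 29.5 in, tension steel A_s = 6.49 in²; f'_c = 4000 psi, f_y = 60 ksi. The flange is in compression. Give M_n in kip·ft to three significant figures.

Tension: T = A_s f_y = 6.49 × 60 = 389.4 kips.
Try a within the flange: a = T/(0.85 f'_c b_f) = 389.4/(0.85 × 4 × 24) = 4.772 in.
a = 4.772 > h_f = 3.4 in: the block extends into the web. Split into flange-overhang and web parts.
C_f = 0.85 f'_c (b_f − b_w) h_f = 0.85 × 4 × (24 − 14.5) × 3.4 = 109.8 kips.
Remaining web compression depth: a_w = (T − C_f)/(0.85 f'_c b_w) = (389.4 − 109.8)/(0.85 × 4 × 14.5) = 5.671 in.
M_n = C_f(d − h_f/2) + (T − C_f)(d − a_w/2) = 109.8 × (29.5 − 1.7) + 279.6 × (29.5 − 2.8355) = 3052.4 + 7455.4 = 10507.8 kip·in.
M_n = 10507.8/12 = 875.65 kip·ft.

M_n ≈ 876 kip·ft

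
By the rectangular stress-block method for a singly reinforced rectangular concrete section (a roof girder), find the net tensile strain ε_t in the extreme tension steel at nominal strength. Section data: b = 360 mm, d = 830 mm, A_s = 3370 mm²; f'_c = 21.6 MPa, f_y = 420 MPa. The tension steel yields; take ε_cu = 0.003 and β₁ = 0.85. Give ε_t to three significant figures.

a = A_s f_y/(0.85 f'_c b) = 214.14 mm.
β₁ = 0.85, so c = a/β₁ = 214.14/0.85 = 251.93 mm.
From the linear strain diagram with ε_cu = 0.003: ε_t = 0.003 (d − c)/c = 0.003 × (830 − 251.93)/251.93 = 0.00688.
Since ε_t ≥ 0.005, the section is tension-controlled.

ε_t ≈ 0.00688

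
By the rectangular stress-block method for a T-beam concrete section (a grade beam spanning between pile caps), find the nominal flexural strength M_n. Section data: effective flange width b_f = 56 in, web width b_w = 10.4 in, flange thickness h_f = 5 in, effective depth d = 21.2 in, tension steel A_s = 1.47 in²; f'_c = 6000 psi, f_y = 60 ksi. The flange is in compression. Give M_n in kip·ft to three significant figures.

M_n ≈ 155 kip·ft

Tension: T = A_s f_y = 1.47 × 60 = 88.2 kips.
Try a within the flange: a = T/(0.85 f'_c b_f) = 88.2/(0.85 × 6 × 56) = 0.309 in.
Since a = 0.309 ≤ h_f = 5 in, the stress block lies entirely in the flange; analyse as a rectangular beam of width b_f.
M_n = T(d − a/2) = 88.2 × (21.2 − 0.1545) = 1856.2 kip·in.
M_n = 1856.2/12 = 154.68 kip·ft.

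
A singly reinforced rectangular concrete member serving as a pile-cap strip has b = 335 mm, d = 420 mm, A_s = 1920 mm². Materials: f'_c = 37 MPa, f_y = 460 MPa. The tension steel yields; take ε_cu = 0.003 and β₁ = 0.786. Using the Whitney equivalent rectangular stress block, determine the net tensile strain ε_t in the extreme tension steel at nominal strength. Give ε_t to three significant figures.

a = A_s f_y/(0.85 f'_c b) = 83.83 mm.
β₁ = 0.786, so c = a/β₁ = 83.83/0.786 = 106.65 mm.
From the linear strain diagram with ε_cu = 0.003: ε_t = 0.003 (d − c)/c = 0.003 × (420 − 106.65)/106.65 = 0.00881.
Since ε_t ≥ 0.005, the section is tension-controlled.

ε_t ≈ 0.00881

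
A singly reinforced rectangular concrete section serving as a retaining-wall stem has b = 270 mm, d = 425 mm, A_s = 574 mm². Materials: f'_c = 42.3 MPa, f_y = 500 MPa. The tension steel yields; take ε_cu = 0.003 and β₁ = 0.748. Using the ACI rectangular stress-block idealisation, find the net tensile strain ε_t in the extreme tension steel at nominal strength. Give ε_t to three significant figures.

a = A_s f_y/(0.85 f'_c b) = 29.56 mm.
β₁ = 0.748, so c = a/β₁ = 29.56/0.748 = 39.52 mm.
From the linear strain diagram with ε_cu = 0.003: ε_t = 0.003 (d − c)/c = 0.003 × (425 − 39.52)/39.52 = 0.0293.
Since ε_t ≥ 0.005, the section is tension-controlled.

ε_t ≈ 0.0293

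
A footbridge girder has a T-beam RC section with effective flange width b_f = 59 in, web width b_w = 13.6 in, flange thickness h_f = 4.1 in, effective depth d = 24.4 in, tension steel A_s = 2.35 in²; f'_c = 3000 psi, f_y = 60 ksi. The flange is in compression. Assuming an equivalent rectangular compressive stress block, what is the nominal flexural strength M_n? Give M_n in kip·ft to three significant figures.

Tension: T = A_s f_y = 2.35 × 60 = 141 kips.
Try a within the flange: a = T/(0.85 f'_c b_f) = 141/(0.85 × 3 × 59) = 0.937 in.
Since a = 0.937 ≤ h_f = 4.1 in, the stress block lies entirely in the flange; analyse as a rectangular beam of width b_f.
M_n = T(d − a/2) = 141 × (24.4 − 0.4685) = 3374.3 kip·in.
M_n = 3374.3/12 = 281.19 kip·ft.

M_n ≈ 281 kip·ft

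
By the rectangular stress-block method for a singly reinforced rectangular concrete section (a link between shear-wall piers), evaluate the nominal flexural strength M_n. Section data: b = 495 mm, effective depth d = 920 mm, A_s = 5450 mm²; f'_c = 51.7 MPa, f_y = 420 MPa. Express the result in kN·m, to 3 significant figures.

T = A_s f_y = 5450 × 420 = 2289000 N = 2289 kN.
From C = T: a = T/(0.85 f'_c b) = 2289000/(0.85 × 51.7 × 495) = 105.23 mm.
M_n = T(d − a/2) = 2289 kN × (920 − 52.615) mm = 1985.44 kN·m.

M_n ≈ 1990 kN·m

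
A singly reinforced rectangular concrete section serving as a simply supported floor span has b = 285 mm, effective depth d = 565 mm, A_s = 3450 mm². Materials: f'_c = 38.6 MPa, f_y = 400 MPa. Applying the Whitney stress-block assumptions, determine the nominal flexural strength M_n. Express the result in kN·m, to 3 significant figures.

M_n ≈ 678 kN·m

T = A_s f_y = 3450 × 400 = 1380000 N = 1380 kN.
From C = T: a = T/(0.85 f'_c b) = 1380000/(0.85 × 38.6 × 285) = 147.58 mm.
M_n = T(d − a/2) = 1380 kN × (565 − 73.79) mm = 677.87 kN·m.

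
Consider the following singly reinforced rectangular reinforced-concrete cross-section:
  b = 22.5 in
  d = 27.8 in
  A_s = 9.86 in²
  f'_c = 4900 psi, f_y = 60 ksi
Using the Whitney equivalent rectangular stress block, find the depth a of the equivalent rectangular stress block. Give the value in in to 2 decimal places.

a ≈ 6.31 in

T = A_s f_y = 9.86 × 60 = 591.6 kips.
a = T/(0.85 f'_c b) = 591.6/(0.85 × 4.9 × 22.5) = 6.31 in.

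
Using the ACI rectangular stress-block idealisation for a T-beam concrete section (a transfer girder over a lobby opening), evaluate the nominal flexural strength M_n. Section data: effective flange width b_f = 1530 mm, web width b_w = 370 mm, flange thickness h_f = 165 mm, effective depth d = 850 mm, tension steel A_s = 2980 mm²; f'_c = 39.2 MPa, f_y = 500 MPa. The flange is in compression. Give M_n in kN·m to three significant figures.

Tension: T = A_s f_y = 2980 × 500 = 1490000 N.
Try a within the flange: a = T/(0.85 f'_c b_f) = 1490000/(0.85 × 39.2 × 1530) = 29.23 mm.
Since a = 29.23 ≤ h_f = 165 mm, the stress block lies entirely in the flange; analyse as a rectangular beam of width b_f.
M_n = T(d − a/2) = 1490000 × (850 − 14.615) = 1244.72 × 10⁶ N·mm.
M_n = 1244.72 kN·m.

M_n ≈ 1240 kN·m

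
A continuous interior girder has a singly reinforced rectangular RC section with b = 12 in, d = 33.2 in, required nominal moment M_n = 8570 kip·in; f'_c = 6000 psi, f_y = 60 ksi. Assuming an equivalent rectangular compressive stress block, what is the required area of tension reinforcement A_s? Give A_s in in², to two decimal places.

From M_n = 0.85 f'_c a b (d − a/2):
a = d − √(d² − 2M_n/(0.85 f'_c b)) = 33.2 − √(33.2² − 2 × 8570/(0.85 × 6 × 12)) = 4.526 in.
A_s = 0.85 f'_c a b / f_y = 0.85 × 6 × 4.526 × 12 / 60 = 4.617 in².

A_s ≈ 4.62 in²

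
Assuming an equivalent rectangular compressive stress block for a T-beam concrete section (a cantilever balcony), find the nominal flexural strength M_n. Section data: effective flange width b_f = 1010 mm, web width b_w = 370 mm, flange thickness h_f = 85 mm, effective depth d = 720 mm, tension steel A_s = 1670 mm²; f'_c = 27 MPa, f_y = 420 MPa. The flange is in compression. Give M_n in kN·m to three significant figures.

M_n ≈ 494 kN·m

Tension: T = A_s f_y = 1670 × 420 = 701400 N.
Try a within the flange: a = T/(0.85 f'_c b_f) = 701400/(0.85 × 27 × 1010) = 30.26 mm.
Since a = 30.26 ≤ h_f = 85 mm, the stress block lies entirely in the flange; analyse as a rectangular beam of width b_f.
M_n = T(d − a/2) = 701400 × (720 − 15.13) = 494.40 × 10⁶ N·mm.
M_n = 494.40 kN·m.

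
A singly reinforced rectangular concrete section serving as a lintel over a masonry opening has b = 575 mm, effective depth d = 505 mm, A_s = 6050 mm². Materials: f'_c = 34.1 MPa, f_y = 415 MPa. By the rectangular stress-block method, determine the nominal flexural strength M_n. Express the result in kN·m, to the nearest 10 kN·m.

T = A_s f_y = 6050 × 415 = 2510750 N = 2510.75 kN.
From C = T: a = T/(0.85 f'_c b) = 2510750/(0.85 × 34.1 × 575) = 150.65 mm.
M_n = T(d − a/2) = 2510.75 kN × (505 − 75.325) mm = 1078.81 kN·m.

M_n ≈ 1080 kN·m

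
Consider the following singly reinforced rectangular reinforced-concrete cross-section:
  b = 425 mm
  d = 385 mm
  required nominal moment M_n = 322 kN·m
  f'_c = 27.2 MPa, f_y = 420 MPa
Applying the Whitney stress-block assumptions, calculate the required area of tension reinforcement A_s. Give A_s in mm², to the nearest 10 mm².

With M_n = 0.85 f'_c a b (d − a/2), solve the quadratic for a:
a = d − √(d² − 2M_n/(0.85 f'_c b)) = 385 − √(385² − 2 × 322×10⁶/(0.85 × 27.2 × 425)) = 97.45 mm.
A_s = 0.85 f'_c a b / f_y = 0.85 × 27.2 × 97.45 × 425 / 420 = 2279.9 mm².

A_s ≈ 2280 mm²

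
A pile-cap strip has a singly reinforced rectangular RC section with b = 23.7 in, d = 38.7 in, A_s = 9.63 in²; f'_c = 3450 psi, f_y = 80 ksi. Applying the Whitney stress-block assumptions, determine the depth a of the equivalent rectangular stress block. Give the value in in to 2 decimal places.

a ≈ 11.08 in

T = A_s f_y = 9.63 × 80 = 770.4 kips.
a = T/(0.85 f'_c b) = 770.4/(0.85 × 3.45 × 23.7) = 11.08 in.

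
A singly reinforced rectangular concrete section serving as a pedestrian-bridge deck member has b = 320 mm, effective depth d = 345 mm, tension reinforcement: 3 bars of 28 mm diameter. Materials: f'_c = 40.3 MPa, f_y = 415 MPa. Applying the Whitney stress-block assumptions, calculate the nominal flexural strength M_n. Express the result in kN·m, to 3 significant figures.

M_n ≈ 238 kN·m

A_s = 3 × 616 = 1848 mm².
T = A_s f_y = 1848 × 415 = 766920 N = 766.92 kN.
From C = T: a = T/(0.85 f'_c b) = 766920/(0.85 × 40.3 × 320) = 69.96 mm.
M_n = T(d − a/2) = 766.92 kN × (345 − 34.98) mm = 237.76 kN·m.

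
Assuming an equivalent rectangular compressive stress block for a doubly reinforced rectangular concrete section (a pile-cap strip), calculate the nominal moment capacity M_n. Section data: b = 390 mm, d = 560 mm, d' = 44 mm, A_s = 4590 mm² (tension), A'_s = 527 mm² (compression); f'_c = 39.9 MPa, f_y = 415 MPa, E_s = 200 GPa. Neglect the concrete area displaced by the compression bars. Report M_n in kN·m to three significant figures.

Assume both tension and compression steel yield.
Net tension couple steel: A_s − A'_s = 4063 mm².
a = (A_s − A'_s) f_y / (0.85 f'_c b) = 1686145/(0.85 × 39.9 × 390) = 127.48 mm.
c = a/β₁ = 127.48/0.765 = 166.64 mm; ε'_s = 0.003(c − d')/c = 0.0022 ≥ f_y/E_s = 0.0021, so compression steel does yield.
M_n = (A_s − A'_s) f_y (d − a/2) + A'_s f_y (d − d') = [1686145 × (560 − 63.74) + 218705 × (560 − 44)] × 10⁻⁶ = 836.77 + 112.85 = 949.62 kN·m.

M_n ≈ 950 kN·m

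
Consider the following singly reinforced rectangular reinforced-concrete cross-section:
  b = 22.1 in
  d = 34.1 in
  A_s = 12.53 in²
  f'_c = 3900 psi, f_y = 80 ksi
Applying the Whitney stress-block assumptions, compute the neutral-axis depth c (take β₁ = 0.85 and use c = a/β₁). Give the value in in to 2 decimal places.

T = A_s f_y = 12.53 × 80 = 1002.4 kips.
a = T/(0.85 f'_c b) = 1002.4/(0.85 × 3.9 × 22.1) = 13.6825 in.
With β₁ = 0.85, c = a/β₁ = 13.6825/0.85 = 16.10 in.

c ≈ 16.10 in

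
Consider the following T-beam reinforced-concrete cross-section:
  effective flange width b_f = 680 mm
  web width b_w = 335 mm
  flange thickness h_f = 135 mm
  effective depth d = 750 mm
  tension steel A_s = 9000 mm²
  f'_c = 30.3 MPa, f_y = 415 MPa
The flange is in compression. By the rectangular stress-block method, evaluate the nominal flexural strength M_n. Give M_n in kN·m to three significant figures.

M_n ≈ 2350 kN·m

Tension: T = A_s f_y = 9000 × 415 = 3735000 N.
Try a within the flange: a = T/(0.85 f'_c b_f) = 3735000/(0.85 × 30.3 × 680) = 213.27 mm.
a = 213.27 > h_f = 135 mm: the block extends into the web. Split into flange-overhang and web parts.
C_f = 0.85 f'_c (b_f − b_w) h_f = 0.85 × 30.3 × (680 − 335) × 135 = 1199539 N.
Remaining web compression depth: a_w = (T − C_f)/(0.85 f'_c b_w) = (3735000 − 1199539)/(0.85 × 30.3 × 335) = 293.87 mm.
M_n = C_f(d − h_f/2) + (T − C_f)(d − a_w/2) = 1199539 × (750 − 67.5) + 2535461 × (750 − 146.935) = 818.69 + 1529.05 = 2347.74 × 10⁶ N·mm.
M_n = 2347.74 kN·m.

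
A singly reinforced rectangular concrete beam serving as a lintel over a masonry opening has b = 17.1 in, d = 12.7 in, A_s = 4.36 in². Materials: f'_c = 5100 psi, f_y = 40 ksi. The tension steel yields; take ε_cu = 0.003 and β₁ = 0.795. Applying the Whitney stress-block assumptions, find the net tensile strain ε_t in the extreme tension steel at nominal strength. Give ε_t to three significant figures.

a = A_s f_y/(0.85 f'_c b) = 2.353 in.
β₁ = 0.795, so c = a/β₁ = 2.353/0.795 = 2.960 in.
From the linear strain diagram with ε_cu = 0.003: ε_t = 0.003 (d − c)/c = 0.003 × (12.7 − 2.960)/2.960 = 0.00987.
Since ε_t ≥ 0.005, the section is tension-controlled.

ε_t ≈ 0.00987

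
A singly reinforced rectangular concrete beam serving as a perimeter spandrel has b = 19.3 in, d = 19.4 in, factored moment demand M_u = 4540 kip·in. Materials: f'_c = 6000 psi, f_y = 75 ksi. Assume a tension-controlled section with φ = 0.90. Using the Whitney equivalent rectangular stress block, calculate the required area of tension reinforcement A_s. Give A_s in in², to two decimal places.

M_n = M_u/φ = 4540/0.90 = 5044.44 kip·in.
From M_n = 0.85 f'_c a b (d − a/2):
a = d − √(d² − 2M_n/(0.85 f'_c b)) = 19.4 − √(19.4² − 2 × 5044.44/(0.85 × 6 × 19.3)) = 2.851 in.
A_s = 0.85 f'_c a b / f_y = 0.85 × 6 × 2.851 × 19.3 / 75 = 3.742 in².

A_s ≈ 3.74 in²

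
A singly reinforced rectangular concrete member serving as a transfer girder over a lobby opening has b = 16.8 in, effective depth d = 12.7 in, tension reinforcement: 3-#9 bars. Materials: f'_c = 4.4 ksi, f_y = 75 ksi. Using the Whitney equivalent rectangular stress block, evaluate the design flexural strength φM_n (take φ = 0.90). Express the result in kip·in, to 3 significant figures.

A_s = 3 × 1 = 3 in².
T = A_s f_y = 3 × 75 = 225 kips.
a = T/(0.85 f'_c b) = 225/(0.85 × 4.4 × 16.8) = 3.581 in.
M_n = T(d − a/2) = 225 × (12.7 − 1.7905) = 2454.6 kip·in.
φM_n = 0.90 × 2454.6 = 2209.1 kip·in.

φM_n ≈ 2210 kip·in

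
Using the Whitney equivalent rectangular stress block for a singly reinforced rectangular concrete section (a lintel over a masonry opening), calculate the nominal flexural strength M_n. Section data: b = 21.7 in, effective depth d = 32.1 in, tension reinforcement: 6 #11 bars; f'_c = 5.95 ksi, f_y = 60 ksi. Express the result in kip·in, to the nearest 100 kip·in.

M_n ≈ 16600 kip·in

A_s = 6 × 1.56 = 9.36 in².
T = A_s f_y = 9.36 × 60 = 561.6 kips.
a = T/(0.85 f'_c b) = 561.6/(0.85 × 5.95 × 21.7) = 5.117 in.
M_n = T(d − a/2) = 561.6 × (32.1 − 2.5585) = 16590.5 kip·in.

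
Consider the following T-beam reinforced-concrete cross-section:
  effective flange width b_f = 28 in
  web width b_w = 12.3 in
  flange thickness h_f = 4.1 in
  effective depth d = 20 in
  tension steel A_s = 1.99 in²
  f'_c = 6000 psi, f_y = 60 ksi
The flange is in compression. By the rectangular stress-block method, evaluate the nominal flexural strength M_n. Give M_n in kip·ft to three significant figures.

Tension: T = A_s f_y = 1.99 × 60 = 119.4 kips.
Try a within the flange: a = T/(0.85 f'_c b_f) = 119.4/(0.85 × 6 × 28) = 0.836 in.
Since a = 0.836 ≤ h_f = 4.1 in, the stress block lies entirely in the flange; analyse as a rectangular beam of width b_f.
M_n = T(d − a/2) = 119.4 × (20 − 0.418) = 2338.1 kip·in.
M_n = 2338.1/12 = 194.84 kip·ft.

M_n ≈ 195 kip·ft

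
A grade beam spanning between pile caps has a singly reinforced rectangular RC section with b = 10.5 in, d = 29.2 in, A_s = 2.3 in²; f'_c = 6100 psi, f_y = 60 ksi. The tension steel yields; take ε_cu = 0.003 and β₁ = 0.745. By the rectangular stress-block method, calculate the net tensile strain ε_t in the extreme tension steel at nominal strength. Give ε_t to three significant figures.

ε_t ≈ 0.0227

a = A_s f_y/(0.85 f'_c b) = 2.535 in.
β₁ = 0.745, so c = a/β₁ = 2.535/0.745 = 3.403 in.
From the linear strain diagram with ε_cu = 0.003: ε_t = 0.003 (d − c)/c = 0.003 × (29.2 − 3.403)/3.403 = 0.0227.
Since ε_t ≥ 0.005, the section is tension-controlled.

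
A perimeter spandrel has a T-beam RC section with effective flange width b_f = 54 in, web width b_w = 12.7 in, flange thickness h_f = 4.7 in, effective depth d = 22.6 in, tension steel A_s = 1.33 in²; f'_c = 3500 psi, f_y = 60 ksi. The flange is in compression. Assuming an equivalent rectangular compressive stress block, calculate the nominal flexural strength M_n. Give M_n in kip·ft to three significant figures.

Tension: T = A_s f_y = 1.33 × 60 = 79.8 kips.
Try a within the flange: a = T/(0.85 f'_c b_f) = 79.8/(0.85 × 3.5 × 54) = 0.497 in.
Since a = 0.497 ≤ h_f = 4.7 in, the stress block lies entirely in the flange; analyse as a rectangular beam of width b_f.
M_n = T(d − a/2) = 79.8 × (22.6 − 0.2485) = 1783.6 kip·in.
M_n = 1783.6/12 = 148.63 kip·ft.

M_n ≈ 149 kip·ft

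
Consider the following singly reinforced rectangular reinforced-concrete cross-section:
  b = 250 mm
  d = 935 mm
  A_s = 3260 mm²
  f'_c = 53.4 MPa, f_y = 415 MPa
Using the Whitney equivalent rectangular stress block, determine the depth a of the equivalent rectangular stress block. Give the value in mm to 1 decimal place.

a ≈ 119.2 mm

T = A_s f_y = 3260 × 415 = 1352900 N = 1352.9 kN.
Setting C = 0.85 f'_c a b equal to T: a = 1352900/(0.85 × 53.4 × 250) = 119.2 mm.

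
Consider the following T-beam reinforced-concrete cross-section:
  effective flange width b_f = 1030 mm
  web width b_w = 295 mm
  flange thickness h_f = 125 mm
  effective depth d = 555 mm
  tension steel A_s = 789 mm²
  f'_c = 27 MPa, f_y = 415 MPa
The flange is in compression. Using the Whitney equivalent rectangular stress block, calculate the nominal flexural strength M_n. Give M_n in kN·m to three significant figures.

M_n ≈ 179 kN·m

Tension: T = A_s f_y = 789 × 415 = 327435 N.
Try a within the flange: a = T/(0.85 f'_c b_f) = 327435/(0.85 × 27 × 1030) = 13.85 mm.
Since a = 13.85 ≤ h_f = 125 mm, the stress block lies entirely in the flange; analyse as a rectangular beam of width b_f.
M_n = T(d − a/2) = 327435 × (555 − 6.925) = 179.46 × 10⁶ N·mm.
M_n = 179.46 kN·m.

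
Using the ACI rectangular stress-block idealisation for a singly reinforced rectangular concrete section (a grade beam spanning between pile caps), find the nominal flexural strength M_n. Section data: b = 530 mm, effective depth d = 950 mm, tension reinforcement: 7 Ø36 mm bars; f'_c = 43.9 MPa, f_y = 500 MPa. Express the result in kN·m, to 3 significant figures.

M_n ≈ 3060 kN·m

A_s = 7 × 1018 = 7126 mm².
T = A_s f_y = 7126 × 500 = 3563000 N = 3563 kN.
From C = T: a = T/(0.85 f'_c b) = 3563000/(0.85 × 43.9 × 530) = 180.16 mm.
M_n = T(d − a/2) = 3563 kN × (950 − 90.08) mm = 3063.89 kN·m.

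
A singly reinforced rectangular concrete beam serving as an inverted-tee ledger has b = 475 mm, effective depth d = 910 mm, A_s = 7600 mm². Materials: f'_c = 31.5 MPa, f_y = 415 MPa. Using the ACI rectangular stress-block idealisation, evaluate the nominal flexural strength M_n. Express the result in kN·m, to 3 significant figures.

T = A_s f_y = 7600 × 415 = 3154000 N = 3154 kN.
From C = T: a = T/(0.85 f'_c b) = 3154000/(0.85 × 31.5 × 475) = 247.99 mm.
M_n = T(d − a/2) = 3154 kN × (910 − 123.995) mm = 2479.06 kN·m.

M_n ≈ 2480 kN·m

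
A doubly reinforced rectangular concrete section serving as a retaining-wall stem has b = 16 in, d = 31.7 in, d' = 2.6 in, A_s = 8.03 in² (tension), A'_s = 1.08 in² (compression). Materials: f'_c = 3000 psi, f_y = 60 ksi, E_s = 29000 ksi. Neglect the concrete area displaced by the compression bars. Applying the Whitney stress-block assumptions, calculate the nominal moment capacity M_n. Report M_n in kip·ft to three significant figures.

M_n ≈ 1080 kip·ft

Assume both steels yield.
a = (A_s − A'_s) f_y/(0.85 f'_c b) = (8.03 − 1.08) × 60/(0.85 × 3 × 16) = 10.221 in.
c = a/β₁ = 10.221/0.85 = 12.025 in; ε'_s = 0.003(c − d')/c = 0.0024 ≥ ε_y = 0.0021, so the compression steel yields.
M_n = (A_s − A'_s) f_y (d − a/2) + A'_s f_y (d − d') = 417 × (31.7 − 5.1105) + 64.8 × (31.7 − 2.6) = 11087.8 + 1885.7 = 12973.5 kip·in = 12973.5/12 = 1081.13 kip·ft.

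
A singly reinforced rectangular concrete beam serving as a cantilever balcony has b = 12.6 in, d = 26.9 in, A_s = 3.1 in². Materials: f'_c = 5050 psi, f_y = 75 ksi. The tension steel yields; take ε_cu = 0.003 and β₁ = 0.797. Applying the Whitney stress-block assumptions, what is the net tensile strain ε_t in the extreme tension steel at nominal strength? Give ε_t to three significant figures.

a = A_s f_y/(0.85 f'_c b) = 4.299 in.
β₁ = 0.797, so c = a/β₁ = 4.299/0.797 = 5.394 in.
From the linear strain diagram with ε_cu = 0.003: ε_t = 0.003 (d − c)/c = 0.003 × (26.9 − 5.394)/5.394 = 0.0120.
Since ε_t ≥ 0.005, the section is tension-controlled.

ε_t ≈ 0.0120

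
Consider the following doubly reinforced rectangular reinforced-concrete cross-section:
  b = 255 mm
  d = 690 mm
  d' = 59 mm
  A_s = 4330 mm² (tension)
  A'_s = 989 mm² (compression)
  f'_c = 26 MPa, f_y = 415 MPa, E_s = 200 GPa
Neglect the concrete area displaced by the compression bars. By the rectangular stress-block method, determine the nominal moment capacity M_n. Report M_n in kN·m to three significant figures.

Assume both tension and compression steel yield.
Net tension couple steel: A_s − A'_s = 3341 mm².
a = (A_s − A'_s) f_y / (0.85 f'_c b) = 1386515/(0.85 × 26 × 255) = 246.03 mm.
c = a/β₁ = 246.03/0.85 = 289.45 mm; ε'_s = 0.003(c − d')/c = 0.0024 ≥ f_y/E_s = 0.0021, so compression steel does yield.
M_n = (A_s − A'_s) f_y (d − a/2) + A'_s f_y (d − d') = [1386515 × (690 − 123.015) + 410435 × (690 − 59)] × 10⁻⁶ = 786.13 + 258.98 = 1045.11 kN·m.

M_n ≈ 1050 kN·m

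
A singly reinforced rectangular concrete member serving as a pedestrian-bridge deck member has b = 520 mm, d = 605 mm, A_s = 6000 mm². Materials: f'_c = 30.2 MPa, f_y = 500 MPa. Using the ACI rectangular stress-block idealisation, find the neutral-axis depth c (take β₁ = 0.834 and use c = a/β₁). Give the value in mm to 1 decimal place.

c ≈ 269.5 mm

T = A_s f_y = 6000 × 500 = 3000000 N = 3000 kN.
Setting C = 0.85 f'_c a b equal to T: a = 3000000/(0.85 × 30.2 × 520) = 224.746 mm.
With β₁ = 0.834, c = a/β₁ = 224.746/0.834 = 269.5 mm.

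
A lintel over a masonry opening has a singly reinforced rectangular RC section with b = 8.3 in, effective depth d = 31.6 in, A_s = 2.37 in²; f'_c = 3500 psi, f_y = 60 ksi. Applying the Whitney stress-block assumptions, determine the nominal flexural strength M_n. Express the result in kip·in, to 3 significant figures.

M_n ≈ 4080 kip·in

T = A_s f_y = 2.37 × 60 = 142.2 kips.
a = T/(0.85 f'_c b) = 142.2/(0.85 × 3.5 × 8.3) = 5.759 in.
M_n = T(d − a/2) = 142.2 × (31.6 − 2.8795) = 4084.1 kip·in.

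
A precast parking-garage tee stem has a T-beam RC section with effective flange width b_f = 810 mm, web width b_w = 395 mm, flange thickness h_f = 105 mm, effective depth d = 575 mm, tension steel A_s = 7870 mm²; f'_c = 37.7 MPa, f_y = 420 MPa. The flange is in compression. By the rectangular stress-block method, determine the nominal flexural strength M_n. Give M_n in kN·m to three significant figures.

M_n ≈ 1680 kN·m

Tension: T = A_s f_y = 7870 × 420 = 3305400 N.
Try a within the flange: a = T/(0.85 f'_c b_f) = 3305400/(0.85 × 37.7 × 810) = 127.34 mm.
a = 127.34 > h_f = 105 mm: the block extends into the web. Split into flange-overhang and web parts.
C_f = 0.85 f'_c (b_f − b_w) h_f = 0.85 × 37.7 × (810 − 395) × 105 = 1396361 N.
Remaining web compression depth: a_w = (T − C_f)/(0.85 f'_c b_w) = (3305400 − 1396361)/(0.85 × 37.7 × 395) = 150.82 mm.
M_n = C_f(d − h_f/2) + (T − C_f)(d − a_w/2) = 1396361 × (575 − 52.5) + 1909039 × (575 − 75.41) = 729.60 + 953.74 = 1683.34 × 10⁶ N·mm.
M_n = 1683.34 kN·m.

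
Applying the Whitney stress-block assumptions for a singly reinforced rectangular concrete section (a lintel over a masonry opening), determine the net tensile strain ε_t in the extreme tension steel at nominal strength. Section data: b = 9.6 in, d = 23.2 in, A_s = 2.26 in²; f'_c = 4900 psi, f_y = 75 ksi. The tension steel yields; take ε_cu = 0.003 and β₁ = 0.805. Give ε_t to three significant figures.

ε_t ≈ 0.0102

a = A_s f_y/(0.85 f'_c b) = 4.239 in.
β₁ = 0.805, so c = a/β₁ = 4.239/0.805 = 5.266 in.
From the linear strain diagram with ε_cu = 0.003: ε_t = 0.003 (d − c)/c = 0.003 × (23.2 − 5.266)/5.266 = 0.0102.
Since ε_t ≥ 0.005, the section is tension-controlled.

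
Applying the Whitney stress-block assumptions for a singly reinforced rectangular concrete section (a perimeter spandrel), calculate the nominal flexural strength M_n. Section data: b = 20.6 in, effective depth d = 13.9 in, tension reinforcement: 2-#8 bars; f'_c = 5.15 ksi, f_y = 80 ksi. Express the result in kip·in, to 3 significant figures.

A_s = 2 × 0.79 = 1.58 in².
T = A_s f_y = 1.58 × 80 = 126.4 kips.
a = T/(0.85 f'_c b) = 126.4/(0.85 × 5.15 × 20.6) = 1.402 in.
M_n = T(d − a/2) = 126.4 × (13.9 − 0.701) = 1668.4 kip·in.

M_n ≈ 1670 kip·in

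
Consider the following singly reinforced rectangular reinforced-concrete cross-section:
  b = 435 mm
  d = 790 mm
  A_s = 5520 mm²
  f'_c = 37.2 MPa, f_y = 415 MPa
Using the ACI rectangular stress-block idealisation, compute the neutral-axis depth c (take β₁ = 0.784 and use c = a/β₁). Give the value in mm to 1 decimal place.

T = A_s f_y = 5520 × 415 = 2290800 N = 2290.8 kN.
Setting C = 0.85 f'_c a b equal to T: a = 2290800/(0.85 × 37.2 × 435) = 166.547 mm.
With β₁ = 0.784, c = a/β₁ = 166.547/0.784 = 212.4 mm.

c ≈ 212.4 mm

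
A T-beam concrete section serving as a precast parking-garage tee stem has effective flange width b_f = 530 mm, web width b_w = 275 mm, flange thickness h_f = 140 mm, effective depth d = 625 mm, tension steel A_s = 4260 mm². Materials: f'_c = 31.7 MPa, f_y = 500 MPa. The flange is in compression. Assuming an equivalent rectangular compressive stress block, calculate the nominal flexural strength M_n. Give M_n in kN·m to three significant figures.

M_n ≈ 1170 kN·m

Tension: T = A_s f_y = 4260 × 500 = 2130000 N.
Try a within the flange: a = T/(0.85 f'_c b_f) = 2130000/(0.85 × 31.7 × 530) = 149.15 mm.
a = 149.15 > h_f = 140 mm: the block extends into the web. Split into flange-overhang and web parts.
C_f = 0.85 f'_c (b_f − b_w) h_f = 0.85 × 31.7 × (530 − 275) × 140 = 961937 N.
Remaining web compression depth: a_w = (T − C_f)/(0.85 f'_c b_w) = (2130000 − 961937)/(0.85 × 31.7 × 275) = 157.64 mm.
M_n = C_f(d − h_f/2) + (T − C_f)(d − a_w/2) = 961937 × (625 − 70) + 1168063 × (625 − 78.82) = 533.88 + 637.97 = 1171.85 × 10⁶ N·mm.
M_n = 1171.85 kN·m.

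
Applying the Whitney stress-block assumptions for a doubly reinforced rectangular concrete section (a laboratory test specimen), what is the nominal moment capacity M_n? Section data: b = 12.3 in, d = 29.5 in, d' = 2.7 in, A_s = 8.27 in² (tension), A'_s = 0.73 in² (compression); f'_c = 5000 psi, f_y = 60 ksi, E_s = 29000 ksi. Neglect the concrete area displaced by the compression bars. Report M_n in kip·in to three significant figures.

M_n ≈ 12600 kip·in

Assume both steels yield.
a = (A_s − A'_s) f_y/(0.85 f'_c b) = (8.27 − 0.73) × 60/(0.85 × 5 × 12.3) = 8.654 in.
c = a/β₁ = 8.654/0.8 = 10.818 in; ε'_s = 0.003(c − d')/c = 0.0023 ≥ ε_y = 0.0021, so the compression steel yields.
M_n = (A_s − A'_s) f_y (d − a/2) + A'_s f_y (d − d') = 452.4 × (29.5 − 4.327) + 43.8 × (29.5 − 2.7) = 11388.3 + 1173.8 = 12562.1 kip·in.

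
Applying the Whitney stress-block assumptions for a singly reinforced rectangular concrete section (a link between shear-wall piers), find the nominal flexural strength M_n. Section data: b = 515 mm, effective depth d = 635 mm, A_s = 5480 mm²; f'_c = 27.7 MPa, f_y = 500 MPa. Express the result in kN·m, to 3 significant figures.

M_n ≈ 1430 kN·m

T = A_s f_y = 5480 × 500 = 2740000 N = 2740 kN.
From C = T: a = T/(0.85 f'_c b) = 2740000/(0.85 × 27.7 × 515) = 225.97 mm.
M_n = T(d − a/2) = 2740 kN × (635 − 112.985) mm = 1430.32 kN·m.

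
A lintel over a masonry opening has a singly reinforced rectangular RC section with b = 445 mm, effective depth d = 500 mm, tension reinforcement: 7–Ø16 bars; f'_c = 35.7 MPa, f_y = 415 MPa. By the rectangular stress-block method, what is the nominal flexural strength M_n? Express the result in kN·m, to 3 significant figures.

A_s = 7 × 201 = 1407 mm².
T = A_s f_y = 1407 × 415 = 583905 N = 583.905 kN.
From C = T: a = T/(0.85 f'_c b) = 583905/(0.85 × 35.7 × 445) = 43.24 mm.
M_n = T(d − a/2) = 583.905 kN × (500 − 21.62) mm = 279.33 kN·m.

M_n ≈ 279 kN·m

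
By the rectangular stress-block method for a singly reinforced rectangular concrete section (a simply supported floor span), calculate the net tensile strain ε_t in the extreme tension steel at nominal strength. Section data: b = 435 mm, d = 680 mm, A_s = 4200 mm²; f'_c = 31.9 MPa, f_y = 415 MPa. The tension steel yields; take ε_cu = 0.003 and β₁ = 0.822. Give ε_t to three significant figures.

a = A_s f_y/(0.85 f'_c b) = 147.77 mm.
β₁ = 0.822, so c = a/β₁ = 147.77/0.822 = 179.77 mm.
From the linear strain diagram with ε_cu = 0.003: ε_t = 0.003 (d − c)/c = 0.003 × (680 − 179.77)/179.77 = 0.00835.
Since ε_t ≥ 0.005, the section is tension-controlled.

ε_t ≈ 0.00835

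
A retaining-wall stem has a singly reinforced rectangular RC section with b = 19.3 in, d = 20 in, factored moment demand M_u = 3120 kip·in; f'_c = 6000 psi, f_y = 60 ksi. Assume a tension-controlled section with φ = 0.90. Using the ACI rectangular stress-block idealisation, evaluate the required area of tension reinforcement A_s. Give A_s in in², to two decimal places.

M_n = M_u/φ = 3120/0.90 = 3466.67 kip·in.
From M_n = 0.85 f'_c a b (d − a/2):
a = d − √(d² − 2M_n/(0.85 f'_c b)) = 20 − √(20² − 2 × 3466.67/(0.85 × 6 × 19.3)) = 1.846 in.
A_s = 0.85 f'_c a b / f_y = 0.85 × 6 × 1.846 × 19.3 / 60 = 3.028 in².

A_s ≈ 3.03 in²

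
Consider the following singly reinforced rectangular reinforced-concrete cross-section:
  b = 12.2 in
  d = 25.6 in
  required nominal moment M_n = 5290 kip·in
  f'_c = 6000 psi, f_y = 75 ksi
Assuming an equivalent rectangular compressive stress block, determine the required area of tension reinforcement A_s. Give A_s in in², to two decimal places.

From M_n = 0.85 f'_c a b (d − a/2):
a = d − √(d² − 2M_n/(0.85 f'_c b)) = 25.6 − √(25.6² − 2 × 5290/(0.85 × 6 × 12.2)) = 3.570 in.
A_s = 0.85 f'_c a b / f_y = 0.85 × 6 × 3.570 × 12.2 / 75 = 2.962 in².

A_s ≈ 2.96 in²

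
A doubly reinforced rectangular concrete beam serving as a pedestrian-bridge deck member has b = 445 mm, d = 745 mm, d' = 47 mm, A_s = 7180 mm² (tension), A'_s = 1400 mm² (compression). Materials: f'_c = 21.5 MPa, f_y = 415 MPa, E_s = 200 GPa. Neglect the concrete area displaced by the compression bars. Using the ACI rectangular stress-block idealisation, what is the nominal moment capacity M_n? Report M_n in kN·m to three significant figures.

Assume both tension and compression steel yield.
Net tension couple steel: A_s − A'_s = 5780 mm².
a = (A_s − A'_s) f_y / (0.85 f'_c b) = 2398700/(0.85 × 21.5 × 445) = 294.96 mm.
c = a/β₁ = 294.96/0.85 = 347.01 mm; ε'_s = 0.003(c − d')/c = 0.0026 ≥ f_y/E_s = 0.0021, so compression steel does yield.
M_n = (A_s − A'_s) f_y (d − a/2) + A'_s f_y (d − d') = [2398700 × (745 − 147.48) + 581000 × (745 − 47)] × 10⁻⁶ = 1433.27 + 405.54 = 1838.81 kN·m.

M_n ≈ 1840 kN·m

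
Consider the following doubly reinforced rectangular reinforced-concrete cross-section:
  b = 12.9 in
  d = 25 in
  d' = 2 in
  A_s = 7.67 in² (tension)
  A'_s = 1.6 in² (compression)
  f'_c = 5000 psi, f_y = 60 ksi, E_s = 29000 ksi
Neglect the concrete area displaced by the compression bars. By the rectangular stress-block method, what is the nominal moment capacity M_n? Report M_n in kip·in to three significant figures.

Assume both steels yield.
a = (A_s − A'_s) f_y/(0.85 f'_c b) = (7.67 − 1.6) × 60/(0.85 × 5 × 12.9) = 6.643 in.
c = a/β₁ = 6.643/0.8 = 8.304 in; ε'_s = 0.003(c − d')/c = 0.0023 ≥ ε_y = 0.0021, so the compression steel yields.
M_n = (A_s − A'_s) f_y (d − a/2) + A'_s f_y (d − d') = 364.2 × (25 − 3.3215) + 96 × (25 − 2) = 7895.3 + 2208.0 = 10103.3 kip·in.

M_n ≈ 10100 kip·in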